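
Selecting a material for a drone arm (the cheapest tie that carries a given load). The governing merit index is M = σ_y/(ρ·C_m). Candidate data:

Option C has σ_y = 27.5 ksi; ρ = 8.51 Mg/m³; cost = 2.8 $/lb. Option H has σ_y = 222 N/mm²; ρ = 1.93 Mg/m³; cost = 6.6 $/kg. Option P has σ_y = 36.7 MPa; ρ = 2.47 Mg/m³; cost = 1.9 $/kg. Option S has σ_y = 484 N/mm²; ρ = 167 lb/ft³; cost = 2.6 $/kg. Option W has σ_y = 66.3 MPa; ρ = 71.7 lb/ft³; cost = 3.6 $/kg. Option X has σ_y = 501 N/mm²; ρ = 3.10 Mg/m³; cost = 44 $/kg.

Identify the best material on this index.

After converting to SI:
  option C: σ_y = 189.6 MPa, ρ = 8510 kg/m³, cost = 6.173 $/kg
  option H: σ_y = 222.0 MPa, ρ = 1930 kg/m³, cost = 6.600 $/kg
  option P: σ_y = 36.70 MPa, ρ = 2470 kg/m³, cost = 1.900 $/kg
  option S: σ_y = 484.0 MPa, ρ = 2675 kg/m³, cost = 2.600 $/kg
  option W: σ_y = 66.30 MPa, ρ = 1149 kg/m³, cost = 3.600 $/kg
  option X: σ_y = 501.0 MPa, ρ = 3100 kg/m³, cost = 44.00 $/kg
  option S: M = 69.6 kN·m per $
  option H: M = 17.4 kN·m per $
  option W: M = 16.0 kN·m per $
  option P: M = 7.82 kN·m per $
  option X: M = 3.67 kN·m per $
  option C: M = 3.61 kN·m per $
Option S has the largest M.

option S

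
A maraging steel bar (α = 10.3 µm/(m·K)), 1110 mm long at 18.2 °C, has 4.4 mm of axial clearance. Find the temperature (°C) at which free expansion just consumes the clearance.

α·L₀·ΔT = 4.4 mm ⇒ ΔT = 4.4 / (10.3×10⁻⁶ × 1110.0) = 384.9 K.
T = 18.2 + 384.9 = 403.1 °C.

403 °C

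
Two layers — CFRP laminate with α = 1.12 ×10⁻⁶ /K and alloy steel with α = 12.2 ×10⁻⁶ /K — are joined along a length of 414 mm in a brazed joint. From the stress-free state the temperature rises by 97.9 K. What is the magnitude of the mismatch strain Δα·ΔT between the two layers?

Δα = |1.12 − 12.2|×10⁻⁶/K = 11.1×10⁻⁶/K.
Mismatch strain = Δα·ΔT = 11.1×10⁻⁶ × 97.9 = 1.08×10⁻³.

1.08×10⁻³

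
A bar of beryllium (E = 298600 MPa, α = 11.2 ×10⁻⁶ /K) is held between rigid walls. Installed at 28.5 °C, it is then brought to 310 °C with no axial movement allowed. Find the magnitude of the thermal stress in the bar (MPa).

E = 298600 MPa = 298.6 GPa.
ΔT = 281.5 K. Constrained thermal stress σ = E·α·ΔT = 298.6×10³ MPa × 11.2×10⁻⁶ × 281.5 = 941 MPa (compressive).

941 MPa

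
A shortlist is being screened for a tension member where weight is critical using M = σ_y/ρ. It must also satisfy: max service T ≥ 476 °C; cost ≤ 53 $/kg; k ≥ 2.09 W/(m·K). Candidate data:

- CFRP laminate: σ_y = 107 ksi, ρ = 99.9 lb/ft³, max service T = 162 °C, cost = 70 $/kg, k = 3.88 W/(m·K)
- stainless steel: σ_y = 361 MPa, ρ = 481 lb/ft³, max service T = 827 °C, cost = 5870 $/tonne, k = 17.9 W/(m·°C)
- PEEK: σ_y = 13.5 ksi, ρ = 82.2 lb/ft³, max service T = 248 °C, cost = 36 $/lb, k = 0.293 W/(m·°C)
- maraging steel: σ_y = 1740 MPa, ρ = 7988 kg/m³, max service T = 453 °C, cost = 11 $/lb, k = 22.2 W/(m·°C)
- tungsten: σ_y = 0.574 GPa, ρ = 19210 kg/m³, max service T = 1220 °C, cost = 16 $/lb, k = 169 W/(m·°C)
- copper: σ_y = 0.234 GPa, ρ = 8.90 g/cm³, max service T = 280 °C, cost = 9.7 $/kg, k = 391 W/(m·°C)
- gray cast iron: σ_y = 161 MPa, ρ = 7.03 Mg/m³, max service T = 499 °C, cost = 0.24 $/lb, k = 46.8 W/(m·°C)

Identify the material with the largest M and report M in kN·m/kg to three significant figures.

stainless steel, M = 46.9 kN·m/kg

Screen on constraints: max service T ≥ 476 °C; cost ≤ 53 $/kg; k ≥ 2.09 W/(m·K). Survivors: stainless steel, tungsten, gray cast iron.
Convert each candidate to consistent units, then evaluate M:
  stainless steel: σ_y = 361.0 MPa, ρ = 7705 kg/m³
  tungsten: σ_y = 574.0 MPa, ρ = 19210 kg/m³
  gray cast iron: σ_y = 161.0 MPa, ρ = 7030 kg/m³
  stainless steel: M = 46.9 kN·m/kg
  tungsten: M = 29.9 kN·m/kg
  gray cast iron: M = 22.9 kN·m/kg
Stainless steel has the largest M.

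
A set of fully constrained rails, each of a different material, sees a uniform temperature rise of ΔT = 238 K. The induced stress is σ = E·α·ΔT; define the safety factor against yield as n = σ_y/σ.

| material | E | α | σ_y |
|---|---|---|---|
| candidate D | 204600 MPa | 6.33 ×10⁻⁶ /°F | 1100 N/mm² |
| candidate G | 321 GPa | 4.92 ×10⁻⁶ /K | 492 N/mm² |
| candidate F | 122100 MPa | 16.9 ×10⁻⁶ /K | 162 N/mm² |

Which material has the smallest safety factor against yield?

Converting E to GPa, α to ×10⁻⁶/K, σ_y to MPa, then σ and n for each:
  candidate D: E = 204.6, α = 11.4, σ_y = 1100 → σ = 555 MPa, n = 1.98
  candidate G: E = 321.0, α = 4.92, σ_y = 492.0 → σ = 376 MPa, n = 1.31
  candidate F: E = 122.1, α = 16.9, σ_y = 162.0 → σ = 491 MPa, n = 0.330
Smallest n: candidate F with n = 0.330.

candidate F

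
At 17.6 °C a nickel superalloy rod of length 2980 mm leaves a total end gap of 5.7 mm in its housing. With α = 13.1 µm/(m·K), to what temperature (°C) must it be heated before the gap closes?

164 °C

α·L₀·ΔT = 5.7 mm ⇒ ΔT = 5.7 / (13.1×10⁻⁶ × 2980.0) = 146.0 K.
T = 17.6 + 146.0 = 163.6 °C.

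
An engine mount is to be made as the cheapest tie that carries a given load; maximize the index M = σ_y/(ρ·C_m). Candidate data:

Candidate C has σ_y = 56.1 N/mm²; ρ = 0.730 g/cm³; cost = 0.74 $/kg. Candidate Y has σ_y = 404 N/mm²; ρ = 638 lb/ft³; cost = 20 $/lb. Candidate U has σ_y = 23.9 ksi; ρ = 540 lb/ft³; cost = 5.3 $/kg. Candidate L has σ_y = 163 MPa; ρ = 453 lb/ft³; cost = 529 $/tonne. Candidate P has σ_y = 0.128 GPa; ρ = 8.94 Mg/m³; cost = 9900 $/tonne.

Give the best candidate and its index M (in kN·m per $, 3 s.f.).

candidate C, M = 104 kN·m per $

In SI units:
  candidate C: σ_y = 56.10 MPa, ρ = 730.0 kg/m³, cost = 0.7400 $/kg
  candidate Y: σ_y = 404.0 MPa, ρ = 10220 kg/m³, cost = 44.09 $/kg
  candidate U: σ_y = 164.8 MPa, ρ = 8650 kg/m³, cost = 5.300 $/kg
  candidate L: σ_y = 163.0 MPa, ρ = 7256 kg/m³, cost = 0.5290 $/kg
  candidate P: σ_y = 128.0 MPa, ρ = 8940 kg/m³, cost = 9.900 $/kg
  candidate C: M = 104 kN·m per $
  candidate L: M = 42.5 kN·m per $
  candidate U: M = 3.59 kN·m per $
  candidate P: M = 1.45 kN·m per $
  candidate Y: M = 0.897 kN·m per $
Candidate C ranks first.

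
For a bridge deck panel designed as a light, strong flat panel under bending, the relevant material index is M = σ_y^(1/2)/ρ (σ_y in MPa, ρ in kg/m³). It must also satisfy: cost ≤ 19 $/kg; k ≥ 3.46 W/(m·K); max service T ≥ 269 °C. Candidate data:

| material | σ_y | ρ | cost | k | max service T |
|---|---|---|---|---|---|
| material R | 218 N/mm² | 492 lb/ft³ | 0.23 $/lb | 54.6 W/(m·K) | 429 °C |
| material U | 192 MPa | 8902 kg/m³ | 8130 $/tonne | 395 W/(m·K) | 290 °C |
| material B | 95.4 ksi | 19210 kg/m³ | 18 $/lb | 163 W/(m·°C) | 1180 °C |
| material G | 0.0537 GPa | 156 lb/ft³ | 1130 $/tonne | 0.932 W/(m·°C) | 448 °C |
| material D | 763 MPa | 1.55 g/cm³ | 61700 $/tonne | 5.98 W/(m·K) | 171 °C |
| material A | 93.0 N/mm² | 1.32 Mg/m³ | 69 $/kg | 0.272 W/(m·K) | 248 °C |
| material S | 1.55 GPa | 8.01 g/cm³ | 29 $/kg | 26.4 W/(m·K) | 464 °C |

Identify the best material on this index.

Screen on constraints: cost ≤ 19 $/kg; k ≥ 3.46 W/(m·K); max service T ≥ 269 °C. Survivors: material R, material U.
Putting every candidate on a common basis:
  material R: σ_y = 218.0 MPa, ρ = 7881 kg/m³
  material U: σ_y = 192.0 MPa, ρ = 8902 kg/m³
  material R: M = 1.87×10⁻³
  material U: M = 1.56×10⁻³
The maximum is for material R.

material R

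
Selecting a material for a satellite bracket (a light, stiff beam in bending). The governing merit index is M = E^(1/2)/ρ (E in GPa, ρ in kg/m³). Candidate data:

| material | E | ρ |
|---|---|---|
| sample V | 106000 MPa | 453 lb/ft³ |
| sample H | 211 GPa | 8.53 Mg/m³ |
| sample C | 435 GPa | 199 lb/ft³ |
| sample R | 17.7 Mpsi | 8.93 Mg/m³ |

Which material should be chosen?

In SI units:
  sample V: E = 106.0 GPa, ρ = 7256 kg/m³
  sample H: E = 211.0 GPa, ρ = 8530 kg/m³
  sample C: E = 435.0 GPa, ρ = 3188 kg/m³
  sample R: E = 122.0 GPa, ρ = 8930 kg/m³
  sample C: M = 6.54×10⁻³
  sample H: M = 1.70×10⁻³
  sample V: M = 1.42×10⁻³
  sample R: M = 1.24×10⁻³
The maximum is for sample C.

sample C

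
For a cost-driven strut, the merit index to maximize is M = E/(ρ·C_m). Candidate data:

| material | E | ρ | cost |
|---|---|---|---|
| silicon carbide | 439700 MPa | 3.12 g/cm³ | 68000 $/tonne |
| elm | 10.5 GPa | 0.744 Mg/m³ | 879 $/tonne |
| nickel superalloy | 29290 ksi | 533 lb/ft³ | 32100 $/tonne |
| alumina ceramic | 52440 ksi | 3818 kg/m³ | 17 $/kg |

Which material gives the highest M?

elm

In SI units:
  silicon carbide: E = 439.7 GPa, ρ = 3120 kg/m³, cost = 68.00 $/kg
  elm: E = 10.50 GPa, ρ = 744.0 kg/m³, cost = 0.8790 $/kg
  nickel superalloy: E = 201.9 GPa, ρ = 8538 kg/m³, cost = 32.10 $/kg
  alumina ceramic: E = 361.6 GPa, ρ = 3818 kg/m³, cost = 17.00 $/kg
  elm: M = 16.1 MN·m per $
  alumina ceramic: M = 5.57 MN·m per $
  silicon carbide: M = 2.07 MN·m per $
  nickel superalloy: M = 0.737 MN·m per $
Elm ranks first.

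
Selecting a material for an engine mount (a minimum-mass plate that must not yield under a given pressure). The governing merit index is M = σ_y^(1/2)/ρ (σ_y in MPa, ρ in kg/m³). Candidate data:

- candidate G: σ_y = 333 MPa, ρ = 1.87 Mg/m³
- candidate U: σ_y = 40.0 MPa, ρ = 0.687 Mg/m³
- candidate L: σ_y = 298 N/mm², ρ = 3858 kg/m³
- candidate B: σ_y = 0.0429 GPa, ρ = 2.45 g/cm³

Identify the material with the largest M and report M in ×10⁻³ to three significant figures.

candidate G, M = 9.76×10⁻³

After converting to SI:
  candidate G: σ_y = 333.0 MPa, ρ = 1870 kg/m³
  candidate U: σ_y = 40.00 MPa, ρ = 687.0 kg/m³
  candidate L: σ_y = 298.0 MPa, ρ = 3858 kg/m³
  candidate B: σ_y = 42.90 MPa, ρ = 2450 kg/m³
  candidate G: M = 9.76×10⁻³
  candidate U: M = 9.21×10⁻³
  candidate L: M = 4.47×10⁻³
  candidate B: M = 2.67×10⁻³
Candidate G ranks first.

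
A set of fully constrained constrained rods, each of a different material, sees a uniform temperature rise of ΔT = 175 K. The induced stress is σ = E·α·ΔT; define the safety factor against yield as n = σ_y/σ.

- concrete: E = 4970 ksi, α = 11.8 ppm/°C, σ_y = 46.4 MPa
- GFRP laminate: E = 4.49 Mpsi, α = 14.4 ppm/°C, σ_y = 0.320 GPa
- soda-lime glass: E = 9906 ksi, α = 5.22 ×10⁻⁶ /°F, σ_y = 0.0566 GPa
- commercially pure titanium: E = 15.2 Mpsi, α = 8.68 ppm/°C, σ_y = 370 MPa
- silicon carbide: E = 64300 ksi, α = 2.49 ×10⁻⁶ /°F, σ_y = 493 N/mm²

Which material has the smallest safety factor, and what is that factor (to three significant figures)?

soda-lime glass, n = 0.504

With everything in SI (GPa, ×10⁻⁶/K, MPa):
  concrete: E = 34.27, α = 11.8, σ_y = 46.40 → σ = 70.8 MPa, n = 0.656
  GFRP laminate: E = 30.96, α = 14.4, σ_y = 320.0 → σ = 78.0 MPa, n = 4.10
  soda-lime glass: E = 68.30, α = 9.40, σ_y = 56.60 → σ = 112 MPa, n = 0.504
  commercially pure titanium: E = 104.8, α = 8.68, σ_y = 370.0 → σ = 159 MPa, n = 2.32
  silicon carbide: E = 443.3, α = 4.48, σ_y = 493.0 → σ = 348 MPa, n = 1.42
Smallest n: soda-lime glass with n = 0.504.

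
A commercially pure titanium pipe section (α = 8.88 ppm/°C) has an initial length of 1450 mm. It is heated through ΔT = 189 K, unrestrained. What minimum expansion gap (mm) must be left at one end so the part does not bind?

ΔL = α·L₀·ΔT = 8.88×10⁻⁶ × 1450 mm × 189.0 K = 2.43 mm.

2.43 mm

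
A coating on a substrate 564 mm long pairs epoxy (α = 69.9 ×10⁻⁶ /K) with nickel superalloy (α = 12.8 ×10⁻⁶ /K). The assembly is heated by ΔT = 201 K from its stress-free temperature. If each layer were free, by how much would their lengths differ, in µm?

Δα = |69.9 − 12.8|×10⁻⁶/K = 57.1×10⁻⁶/K.
ΔL_mismatch = Δα·L·ΔT = 57.1×10⁻⁶ × 564.0 mm × 201.0 K = 6470 µm.

6470 µm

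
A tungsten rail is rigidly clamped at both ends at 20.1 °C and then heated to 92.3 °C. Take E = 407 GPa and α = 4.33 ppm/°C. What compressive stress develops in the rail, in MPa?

127 MPa

ΔT = 72.20 K. Constrained thermal stress σ = E·α·ΔT = 407.0×10³ MPa × 4.33×10⁻⁶ × 72.20 = 127 MPa (compressive).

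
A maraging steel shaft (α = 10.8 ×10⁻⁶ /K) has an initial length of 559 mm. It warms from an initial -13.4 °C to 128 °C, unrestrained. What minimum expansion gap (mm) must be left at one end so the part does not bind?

0.854 mm

ΔT = 128 − (-13.4) = 141.4 K.
ΔL = α·L₀·ΔT = 10.8×10⁻⁶ × 559 mm × 141.4 K = 0.854 mm.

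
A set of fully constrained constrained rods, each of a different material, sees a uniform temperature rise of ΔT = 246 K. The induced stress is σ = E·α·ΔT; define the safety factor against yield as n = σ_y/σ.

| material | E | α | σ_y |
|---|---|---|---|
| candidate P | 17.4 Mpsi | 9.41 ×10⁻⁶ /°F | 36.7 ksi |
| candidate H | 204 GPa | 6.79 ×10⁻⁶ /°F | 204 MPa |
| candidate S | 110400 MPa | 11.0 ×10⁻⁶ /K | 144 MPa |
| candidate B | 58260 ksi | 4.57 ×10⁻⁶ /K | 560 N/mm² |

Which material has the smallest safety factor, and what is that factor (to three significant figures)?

Converting E to GPa, α to ×10⁻⁶/K, σ_y to MPa, then σ and n for each:
  candidate P: E = 120.0, α = 16.9, σ_y = 253.0 → σ = 500 MPa, n = 0.506
  candidate H: E = 204.0, α = 12.2, σ_y = 204.0 → σ = 613 MPa, n = 0.333
  candidate S: E = 110.4, α = 11.0, σ_y = 144.0 → σ = 299 MPa, n = 0.482
  candidate B: E = 401.7, α = 4.57, σ_y = 560.0 → σ = 452 MPa, n = 1.24
The minimum is candidate H at n = 0.333.

candidate H, n = 0.333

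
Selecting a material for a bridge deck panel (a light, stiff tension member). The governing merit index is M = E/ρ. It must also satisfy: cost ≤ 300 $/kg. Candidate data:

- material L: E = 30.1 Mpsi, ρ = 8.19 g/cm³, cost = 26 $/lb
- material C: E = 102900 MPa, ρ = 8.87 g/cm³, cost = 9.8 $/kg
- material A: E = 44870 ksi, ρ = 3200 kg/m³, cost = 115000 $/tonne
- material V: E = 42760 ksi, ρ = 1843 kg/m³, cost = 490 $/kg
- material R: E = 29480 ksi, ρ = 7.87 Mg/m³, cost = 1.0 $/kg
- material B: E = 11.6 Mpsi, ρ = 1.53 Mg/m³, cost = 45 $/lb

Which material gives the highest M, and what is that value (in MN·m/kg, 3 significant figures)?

material A, M = 96.7 MN·m/kg

Screen on constraints: cost ≤ 300 $/kg. Survivors: material L, material C, material A, material R, material B.
After converting to SI:
  material L: E = 207.5 GPa, ρ = 8190 kg/m³
  material C: E = 102.9 GPa, ρ = 8870 kg/m³
  material A: E = 309.4 GPa, ρ = 3200 kg/m³
  material R: E = 203.3 GPa, ρ = 7870 kg/m³
  material B: E = 79.98 GPa, ρ = 1530 kg/m³
  material A: M = 96.7 MN·m/kg
  material B: M = 52.3 MN·m/kg
  material R: M = 25.8 MN·m/kg
  material L: M = 25.3 MN·m/kg
  material C: M = 11.6 MN·m/kg
The maximum is for material A.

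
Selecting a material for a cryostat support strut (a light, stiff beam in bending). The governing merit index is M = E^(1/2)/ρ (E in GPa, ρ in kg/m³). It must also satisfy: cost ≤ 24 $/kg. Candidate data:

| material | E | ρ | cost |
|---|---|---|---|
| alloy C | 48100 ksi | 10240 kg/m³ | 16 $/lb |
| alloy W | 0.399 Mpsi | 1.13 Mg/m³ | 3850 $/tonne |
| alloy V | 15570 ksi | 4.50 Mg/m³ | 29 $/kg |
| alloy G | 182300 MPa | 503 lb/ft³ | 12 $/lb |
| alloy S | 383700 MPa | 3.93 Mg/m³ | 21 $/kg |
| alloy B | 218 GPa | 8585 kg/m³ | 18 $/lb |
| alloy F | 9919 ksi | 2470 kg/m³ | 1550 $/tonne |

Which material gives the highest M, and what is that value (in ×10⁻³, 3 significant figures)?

alloy S, M = 4.98×10⁻³

Screen on constraints: cost ≤ 24 $/kg. Survivors: alloy W, alloy S, alloy F.
Normalizing units and computing the index:
  alloy W: E = 2.751 GPa, ρ = 1130 kg/m³
  alloy S: E = 383.7 GPa, ρ = 3930 kg/m³
  alloy F: E = 68.39 GPa, ρ = 2470 kg/m³
  alloy S: M = 4.98×10⁻³
  alloy F: M = 3.35×10⁻³
  alloy W: M = 1.47×10⁻³
Alloy S has the largest M.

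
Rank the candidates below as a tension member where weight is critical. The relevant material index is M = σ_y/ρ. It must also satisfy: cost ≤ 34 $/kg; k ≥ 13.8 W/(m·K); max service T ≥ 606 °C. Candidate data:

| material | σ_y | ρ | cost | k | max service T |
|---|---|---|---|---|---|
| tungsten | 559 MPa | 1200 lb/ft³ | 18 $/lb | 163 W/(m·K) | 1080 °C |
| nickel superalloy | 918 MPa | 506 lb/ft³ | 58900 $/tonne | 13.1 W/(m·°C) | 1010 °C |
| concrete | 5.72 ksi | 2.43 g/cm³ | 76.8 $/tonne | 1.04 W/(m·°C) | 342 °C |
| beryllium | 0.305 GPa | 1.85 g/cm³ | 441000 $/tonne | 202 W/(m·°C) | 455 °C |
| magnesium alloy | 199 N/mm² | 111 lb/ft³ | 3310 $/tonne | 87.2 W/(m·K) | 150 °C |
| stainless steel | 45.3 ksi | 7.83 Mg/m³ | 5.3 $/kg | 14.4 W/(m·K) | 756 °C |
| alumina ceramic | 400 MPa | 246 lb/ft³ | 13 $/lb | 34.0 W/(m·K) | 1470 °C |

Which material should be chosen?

Screen on constraints: cost ≤ 34 $/kg; k ≥ 13.8 W/(m·K); max service T ≥ 606 °C. Survivors: stainless steel, alumina ceramic.
After converting to SI:
  stainless steel: σ_y = 312.3 MPa, ρ = 7830 kg/m³
  alumina ceramic: σ_y = 400.0 MPa, ρ = 3941 kg/m³
  alumina ceramic: M = 102 kN·m/kg
  stainless steel: M = 39.9 kN·m/kg
The maximum is for alumina ceramic.

alumina ceramic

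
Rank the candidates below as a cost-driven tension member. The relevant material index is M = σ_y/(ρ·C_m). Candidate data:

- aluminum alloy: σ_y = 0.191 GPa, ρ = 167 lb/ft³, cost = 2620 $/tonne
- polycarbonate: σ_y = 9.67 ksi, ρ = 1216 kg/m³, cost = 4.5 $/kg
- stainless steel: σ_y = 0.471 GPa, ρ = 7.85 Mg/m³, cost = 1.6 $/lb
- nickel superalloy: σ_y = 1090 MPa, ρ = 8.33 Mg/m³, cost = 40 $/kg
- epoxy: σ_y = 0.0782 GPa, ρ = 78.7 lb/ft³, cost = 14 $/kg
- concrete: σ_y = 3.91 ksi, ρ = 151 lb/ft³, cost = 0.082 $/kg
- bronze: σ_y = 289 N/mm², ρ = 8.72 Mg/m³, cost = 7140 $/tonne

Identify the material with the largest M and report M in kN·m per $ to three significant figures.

concrete, M = 136 kN·m per $

Normalizing units and computing the index:
  aluminum alloy: σ_y = 191.0 MPa, ρ = 2675 kg/m³, cost = 2.620 $/kg
  polycarbonate: σ_y = 66.67 MPa, ρ = 1216 kg/m³, cost = 4.500 $/kg
  stainless steel: σ_y = 471.0 MPa, ρ = 7850 kg/m³, cost = 3.527 $/kg
  nickel superalloy: σ_y = 1090 MPa, ρ = 8330 kg/m³, cost = 40.00 $/kg
  epoxy: σ_y = 78.20 MPa, ρ = 1261 kg/m³, cost = 14.00 $/kg
  concrete: σ_y = 26.96 MPa, ρ = 2419 kg/m³, cost = 0.08200 $/kg
  bronze: σ_y = 289.0 MPa, ρ = 8720 kg/m³, cost = 7.140 $/kg
  concrete: M = 136 kN·m per $
  aluminum alloy: M = 27.3 kN·m per $
  stainless steel: M = 17.0 kN·m per $
  polycarbonate: M = 12.2 kN·m per $
  bronze: M = 4.64 kN·m per $
  epoxy: M = 4.43 kN·m per $
  nickel superalloy: M = 3.27 kN·m per $
Concrete has the largest M.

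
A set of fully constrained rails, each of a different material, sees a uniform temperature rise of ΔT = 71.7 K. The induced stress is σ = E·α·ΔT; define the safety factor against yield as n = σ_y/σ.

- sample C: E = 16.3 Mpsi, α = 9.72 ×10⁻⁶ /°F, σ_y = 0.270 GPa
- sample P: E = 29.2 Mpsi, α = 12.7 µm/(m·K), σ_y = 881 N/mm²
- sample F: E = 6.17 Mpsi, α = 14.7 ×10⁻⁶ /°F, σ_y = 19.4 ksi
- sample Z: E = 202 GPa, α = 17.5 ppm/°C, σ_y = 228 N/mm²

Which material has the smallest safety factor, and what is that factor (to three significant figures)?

With everything in SI (GPa, ×10⁻⁶/K, MPa):
  sample C: E = 112.4, α = 17.5, σ_y = 270.0 → σ = 141 MPa, n = 1.92
  sample P: E = 201.3, α = 12.7, σ_y = 881.0 → σ = 183 MPa, n = 4.81
  sample F: E = 42.54, α = 26.5, σ_y = 133.8 → σ = 80.7 MPa, n = 1.66
  sample Z: E = 202.0, α = 17.5, σ_y = 228.0 → σ = 253 MPa, n = 0.900
Smallest n: sample Z with n = 0.900.

sample Z, n = 0.900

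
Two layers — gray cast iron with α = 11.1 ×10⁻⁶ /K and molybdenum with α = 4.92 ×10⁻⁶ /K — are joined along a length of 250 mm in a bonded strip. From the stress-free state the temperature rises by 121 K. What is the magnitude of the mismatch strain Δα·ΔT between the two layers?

Δα = |11.1 − 4.92|×10⁻⁶/K = 6.18×10⁻⁶/K.
Mismatch strain = Δα·ΔT = 6.18×10⁻⁶ × 121.0 = 7.48×10⁻⁴.

7.48×10⁻⁴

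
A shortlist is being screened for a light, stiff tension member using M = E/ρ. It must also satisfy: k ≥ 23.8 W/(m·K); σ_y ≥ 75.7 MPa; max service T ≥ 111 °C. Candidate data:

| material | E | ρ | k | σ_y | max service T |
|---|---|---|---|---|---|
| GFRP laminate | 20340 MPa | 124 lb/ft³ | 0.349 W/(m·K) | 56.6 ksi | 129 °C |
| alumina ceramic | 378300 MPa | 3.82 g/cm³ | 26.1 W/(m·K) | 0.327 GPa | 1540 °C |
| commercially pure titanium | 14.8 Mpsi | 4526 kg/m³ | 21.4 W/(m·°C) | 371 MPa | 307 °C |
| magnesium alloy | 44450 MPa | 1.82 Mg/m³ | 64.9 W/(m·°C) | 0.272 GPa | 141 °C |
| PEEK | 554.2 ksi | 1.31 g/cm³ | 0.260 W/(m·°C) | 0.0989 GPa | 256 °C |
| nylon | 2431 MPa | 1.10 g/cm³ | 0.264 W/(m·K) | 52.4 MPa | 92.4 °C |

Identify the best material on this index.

Screen on constraints: k ≥ 23.8 W/(m·K); σ_y ≥ 75.7 MPa; max service T ≥ 111 °C. Survivors: alumina ceramic, magnesium alloy.
Normalizing units and computing the index:
  alumina ceramic: E = 378.3 GPa, ρ = 3820 kg/m³
  magnesium alloy: E = 44.45 GPa, ρ = 1820 kg/m³
  alumina ceramic: M = 99.0 MN·m/kg
  magnesium alloy: M = 24.4 MN·m/kg
The maximum is for alumina ceramic.

alumina ceramic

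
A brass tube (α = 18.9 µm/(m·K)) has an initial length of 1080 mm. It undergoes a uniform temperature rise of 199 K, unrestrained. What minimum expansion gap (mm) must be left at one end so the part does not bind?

ΔL = α·L₀·ΔT = 18.9×10⁻⁶ × 1080 mm × 199.0 K = 4.06 mm.

4.06 mm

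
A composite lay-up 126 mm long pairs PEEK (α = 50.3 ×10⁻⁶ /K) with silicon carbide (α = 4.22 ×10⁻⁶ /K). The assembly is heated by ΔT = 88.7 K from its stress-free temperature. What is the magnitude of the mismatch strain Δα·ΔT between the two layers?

4.09×10⁻³

Δα = |50.3 − 4.22|×10⁻⁶/K = 46.1×10⁻⁶/K.
Mismatch strain = Δα·ΔT = 46.1×10⁻⁶ × 88.7 = 4.09×10⁻³.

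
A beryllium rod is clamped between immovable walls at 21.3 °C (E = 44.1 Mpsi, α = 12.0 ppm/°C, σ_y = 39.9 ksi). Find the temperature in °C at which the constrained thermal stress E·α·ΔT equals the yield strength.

96.7 °C

E = 44.1 Mpsi = 304.1 GPa.
σ_y = 39.9 ksi = 275.1 MPa.
E·α·ΔT = 275.1 MPa ⇒ ΔT = 275.1 / (304.1×10³ × 12.0×10⁻⁶) = 75.40 K.
T = 21.3 + 75.40 = 96.70 °C.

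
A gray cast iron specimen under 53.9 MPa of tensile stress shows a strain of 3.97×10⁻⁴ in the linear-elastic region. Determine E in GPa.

E = σ/ε = 53.9 MPa / 3.97×10⁻⁴ = 135800 MPa = 136 GPa.

136 GPa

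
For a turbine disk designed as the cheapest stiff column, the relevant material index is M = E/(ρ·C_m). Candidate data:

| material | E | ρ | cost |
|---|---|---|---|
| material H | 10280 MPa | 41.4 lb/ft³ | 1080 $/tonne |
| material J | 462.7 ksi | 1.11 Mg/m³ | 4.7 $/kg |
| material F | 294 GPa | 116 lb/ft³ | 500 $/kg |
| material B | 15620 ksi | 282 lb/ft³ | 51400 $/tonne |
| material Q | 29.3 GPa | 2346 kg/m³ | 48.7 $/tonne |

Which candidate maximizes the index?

material Q

Convert each candidate to consistent units, then evaluate M:
  material H: E = 10.28 GPa, ρ = 663.2 kg/m³, cost = 1.080 $/kg
  material J: E = 3.190 GPa, ρ = 1110 kg/m³, cost = 4.700 $/kg
  material F: E = 294.0 GPa, ρ = 1858 kg/m³, cost = 500.0 $/kg
  material B: E = 107.7 GPa, ρ = 4517 kg/m³, cost = 51.40 $/kg
  material Q: E = 29.30 GPa, ρ = 2346 kg/m³, cost = 0.04870 $/kg
  material Q: M = 256 MN·m per $
  material H: M = 14.4 MN·m per $
  material J: M = 0.612 MN·m per $
  material B: M = 0.464 MN·m per $
  material F: M = 0.316 MN·m per $
The maximum is for material Q.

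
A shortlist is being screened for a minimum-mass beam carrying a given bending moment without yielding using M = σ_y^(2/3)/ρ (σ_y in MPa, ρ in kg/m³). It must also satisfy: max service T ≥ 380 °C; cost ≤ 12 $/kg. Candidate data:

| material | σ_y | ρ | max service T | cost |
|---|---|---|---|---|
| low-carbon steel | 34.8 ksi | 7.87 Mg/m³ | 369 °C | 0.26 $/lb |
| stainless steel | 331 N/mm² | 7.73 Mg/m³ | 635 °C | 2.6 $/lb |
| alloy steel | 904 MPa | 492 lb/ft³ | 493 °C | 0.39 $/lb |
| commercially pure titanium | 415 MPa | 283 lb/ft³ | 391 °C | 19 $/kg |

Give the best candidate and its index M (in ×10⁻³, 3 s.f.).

Screen on constraints: max service T ≥ 380 °C; cost ≤ 12 $/kg. Survivors: stainless steel, alloy steel.
In SI units:
  stainless steel: σ_y = 331.0 MPa, ρ = 7730 kg/m³
  alloy steel: σ_y = 904.0 MPa, ρ = 7881 kg/m³
  alloy steel: M = 11.9×10⁻³
  stainless steel: M = 6.19×10⁻³
Alloy steel has the largest M.

alloy steel, M = 11.9×10⁻³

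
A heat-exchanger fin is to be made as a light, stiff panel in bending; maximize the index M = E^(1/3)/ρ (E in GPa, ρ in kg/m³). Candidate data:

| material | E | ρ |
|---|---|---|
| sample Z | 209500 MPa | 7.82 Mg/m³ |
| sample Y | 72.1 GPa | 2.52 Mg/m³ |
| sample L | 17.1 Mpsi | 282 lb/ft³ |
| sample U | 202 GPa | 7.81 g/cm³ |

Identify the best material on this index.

sample Y

After converting to SI:
  sample Z: E = 209.5 GPa, ρ = 7820 kg/m³
  sample Y: E = 72.10 GPa, ρ = 2520 kg/m³
  sample L: E = 117.9 GPa, ρ = 4517 kg/m³
  sample U: E = 202.0 GPa, ρ = 7810 kg/m³
  sample Y: M = 1.65×10⁻³
  sample L: M = 1.09×10⁻³
  sample Z: M = 0.759×10⁻³
  sample U: M = 0.751×10⁻³
Sample Y ranks first.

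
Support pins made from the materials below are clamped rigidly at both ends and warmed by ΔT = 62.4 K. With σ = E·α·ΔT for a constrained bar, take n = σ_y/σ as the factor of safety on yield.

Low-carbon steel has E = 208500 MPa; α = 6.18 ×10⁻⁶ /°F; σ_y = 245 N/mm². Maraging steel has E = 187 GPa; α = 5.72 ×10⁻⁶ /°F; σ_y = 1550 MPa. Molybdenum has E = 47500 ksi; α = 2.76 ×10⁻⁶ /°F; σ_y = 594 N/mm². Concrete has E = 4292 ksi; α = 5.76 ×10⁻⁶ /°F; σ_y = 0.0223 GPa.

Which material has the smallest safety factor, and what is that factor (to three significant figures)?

Per material, after unit conversion:
  low-carbon steel: E = 208.5, α = 11.1, σ_y = 245.0 → σ = 145 MPa, n = 1.69
  maraging steel: E = 187.0, α = 10.3, σ_y = 1550 → σ = 120 MPa, n = 12.9
  molybdenum: E = 327.5, α = 4.97, σ_y = 594.0 → σ = 102 MPa, n = 5.85
  concrete: E = 29.59, α = 10.4, σ_y = 22.30 → σ = 19.1 MPa, n = 1.16
The minimum is concrete at n = 1.16.

concrete, n = 1.16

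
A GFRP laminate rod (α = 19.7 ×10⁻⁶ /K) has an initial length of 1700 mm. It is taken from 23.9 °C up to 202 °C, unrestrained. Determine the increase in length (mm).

5.96 mm

ΔT = 202 − 23.9 = 178.1 K.
ΔL = α·L₀·ΔT = 19.7×10⁻⁶ × 1700 mm × 178.1 K = 5.96 mm.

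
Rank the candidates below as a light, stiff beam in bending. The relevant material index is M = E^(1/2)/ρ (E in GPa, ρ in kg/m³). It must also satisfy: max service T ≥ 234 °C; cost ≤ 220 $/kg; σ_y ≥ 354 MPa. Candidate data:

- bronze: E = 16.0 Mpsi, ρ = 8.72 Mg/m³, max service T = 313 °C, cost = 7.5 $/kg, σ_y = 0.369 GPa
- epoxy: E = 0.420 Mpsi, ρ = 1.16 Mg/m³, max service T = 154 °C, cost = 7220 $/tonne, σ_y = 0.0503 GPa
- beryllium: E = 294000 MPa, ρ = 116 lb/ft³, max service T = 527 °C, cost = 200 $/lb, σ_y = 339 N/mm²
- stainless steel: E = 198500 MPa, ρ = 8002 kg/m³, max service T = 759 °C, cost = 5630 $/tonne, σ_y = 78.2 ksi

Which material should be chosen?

Screen on constraints: max service T ≥ 234 °C; cost ≤ 220 $/kg; σ_y ≥ 354 MPa. Survivors: bronze, stainless steel.
After converting to SI:
  bronze: E = 110.3 GPa, ρ = 8720 kg/m³
  stainless steel: E = 198.5 GPa, ρ = 8002 kg/m³
  stainless steel: M = 1.76×10⁻³
  bronze: M = 1.20×10⁻³
Highest index: stainless steel.

stainless steel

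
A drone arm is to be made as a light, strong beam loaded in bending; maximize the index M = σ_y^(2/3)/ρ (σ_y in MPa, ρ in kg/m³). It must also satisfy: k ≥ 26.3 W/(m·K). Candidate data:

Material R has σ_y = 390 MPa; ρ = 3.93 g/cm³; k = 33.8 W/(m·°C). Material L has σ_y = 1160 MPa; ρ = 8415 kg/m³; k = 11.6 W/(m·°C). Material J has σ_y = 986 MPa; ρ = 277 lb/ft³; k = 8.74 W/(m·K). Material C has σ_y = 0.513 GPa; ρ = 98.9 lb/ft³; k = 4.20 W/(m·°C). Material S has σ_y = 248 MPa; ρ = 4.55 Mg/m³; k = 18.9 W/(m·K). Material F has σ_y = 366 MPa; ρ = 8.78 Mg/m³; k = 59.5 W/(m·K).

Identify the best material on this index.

material R

Screen on constraints: k ≥ 26.3 W/(m·K). Survivors: material R, material F.
Convert each candidate to consistent units, then evaluate M:
  material R: σ_y = 390.0 MPa, ρ = 3930 kg/m³
  material F: σ_y = 366.0 MPa, ρ = 8780 kg/m³
  material R: M = 13.6×10⁻³
  material F: M = 5.83×10⁻³
The maximum is for material R.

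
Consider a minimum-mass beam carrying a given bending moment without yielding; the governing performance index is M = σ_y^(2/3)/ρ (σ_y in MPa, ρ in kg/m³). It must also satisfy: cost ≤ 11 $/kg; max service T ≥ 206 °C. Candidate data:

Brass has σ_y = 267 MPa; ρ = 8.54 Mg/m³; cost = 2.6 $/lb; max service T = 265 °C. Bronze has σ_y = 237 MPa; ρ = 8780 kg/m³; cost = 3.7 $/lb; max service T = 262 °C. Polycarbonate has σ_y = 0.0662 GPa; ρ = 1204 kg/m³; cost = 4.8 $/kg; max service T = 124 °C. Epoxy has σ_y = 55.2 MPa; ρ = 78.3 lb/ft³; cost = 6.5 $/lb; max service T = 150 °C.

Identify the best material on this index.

Screen on constraints: cost ≤ 11 $/kg; max service T ≥ 206 °C. Survivors: brass, bronze.
In SI units:
  brass: σ_y = 267.0 MPa, ρ = 8540 kg/m³
  bronze: σ_y = 237.0 MPa, ρ = 8780 kg/m³
  brass: M = 4.86×10⁻³
  bronze: M = 4.36×10⁻³
Brass has the largest M.

brass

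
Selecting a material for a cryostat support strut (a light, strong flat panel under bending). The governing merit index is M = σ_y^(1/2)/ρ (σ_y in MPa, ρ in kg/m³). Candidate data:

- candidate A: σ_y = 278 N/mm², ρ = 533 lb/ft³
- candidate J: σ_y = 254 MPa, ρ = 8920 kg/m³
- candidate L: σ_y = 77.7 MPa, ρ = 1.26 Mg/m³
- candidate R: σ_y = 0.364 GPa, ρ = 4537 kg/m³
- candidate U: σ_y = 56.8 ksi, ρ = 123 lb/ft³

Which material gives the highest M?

candidate U

In SI units:
  candidate A: σ_y = 278.0 MPa, ρ = 8538 kg/m³
  candidate J: σ_y = 254.0 MPa, ρ = 8920 kg/m³
  candidate L: σ_y = 77.70 MPa, ρ = 1260 kg/m³
  candidate R: σ_y = 364.0 MPa, ρ = 4537 kg/m³
  candidate U: σ_y = 391.6 MPa, ρ = 1970 kg/m³
  candidate U: M = 10.0×10⁻³
  candidate L: M = 7.00×10⁻³
  candidate R: M = 4.21×10⁻³
  candidate A: M = 1.95×10⁻³
  candidate J: M = 1.79×10⁻³
The maximum is for candidate U.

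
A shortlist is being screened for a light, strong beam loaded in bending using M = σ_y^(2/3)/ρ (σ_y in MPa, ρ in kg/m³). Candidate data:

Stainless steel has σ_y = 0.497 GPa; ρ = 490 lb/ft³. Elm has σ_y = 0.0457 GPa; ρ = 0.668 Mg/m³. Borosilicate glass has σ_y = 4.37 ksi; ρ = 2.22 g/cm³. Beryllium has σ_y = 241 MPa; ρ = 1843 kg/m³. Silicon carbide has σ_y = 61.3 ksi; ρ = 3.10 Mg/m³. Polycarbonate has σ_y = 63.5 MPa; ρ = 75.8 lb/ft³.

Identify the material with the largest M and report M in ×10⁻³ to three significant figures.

beryllium, M = 21.0×10⁻³

Putting every candidate on a common basis:
  stainless steel: σ_y = 497.0 MPa, ρ = 7849 kg/m³
  elm: σ_y = 45.70 MPa, ρ = 668.0 kg/m³
  borosilicate glass: σ_y = 30.13 MPa, ρ = 2220 kg/m³
  beryllium: σ_y = 241.0 MPa, ρ = 1843 kg/m³
  silicon carbide: σ_y = 422.6 MPa, ρ = 3100 kg/m³
  polycarbonate: σ_y = 63.50 MPa, ρ = 1214 kg/m³
  beryllium: M = 21.0×10⁻³
  elm: M = 19.1×10⁻³
  silicon carbide: M = 18.2×10⁻³
  polycarbonate: M = 13.1×10⁻³
  stainless steel: M = 7.99×10⁻³
  borosilicate glass: M = 4.36×10⁻³
Beryllium ranks first.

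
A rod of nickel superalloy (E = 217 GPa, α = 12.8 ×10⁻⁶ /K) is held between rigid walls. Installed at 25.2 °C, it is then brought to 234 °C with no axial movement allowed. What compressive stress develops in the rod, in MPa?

ΔT = 208.8 K. Constrained thermal stress σ = E·α·ΔT = 217.0×10³ MPa × 12.8×10⁻⁶ × 208.8 = 580 MPa (compressive).

580 MPa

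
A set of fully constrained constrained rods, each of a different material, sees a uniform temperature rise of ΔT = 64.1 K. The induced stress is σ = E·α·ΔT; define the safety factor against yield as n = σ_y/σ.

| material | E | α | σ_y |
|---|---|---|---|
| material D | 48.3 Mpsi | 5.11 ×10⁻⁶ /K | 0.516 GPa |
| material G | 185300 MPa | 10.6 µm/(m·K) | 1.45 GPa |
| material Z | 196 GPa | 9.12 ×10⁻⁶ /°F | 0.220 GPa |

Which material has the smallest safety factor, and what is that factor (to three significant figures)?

Per material, after unit conversion:
  material D: E = 333.0, α = 5.11, σ_y = 516.0 → σ = 109 MPa, n = 4.73
  material G: E = 185.3, α = 10.6, σ_y = 1450 → σ = 126 MPa, n = 11.5
  material Z: E = 196.0, α = 16.4, σ_y = 220.0 → σ = 206 MPa, n = 1.07
Smallest n: material Z with n = 1.07.

material Z, n = 1.07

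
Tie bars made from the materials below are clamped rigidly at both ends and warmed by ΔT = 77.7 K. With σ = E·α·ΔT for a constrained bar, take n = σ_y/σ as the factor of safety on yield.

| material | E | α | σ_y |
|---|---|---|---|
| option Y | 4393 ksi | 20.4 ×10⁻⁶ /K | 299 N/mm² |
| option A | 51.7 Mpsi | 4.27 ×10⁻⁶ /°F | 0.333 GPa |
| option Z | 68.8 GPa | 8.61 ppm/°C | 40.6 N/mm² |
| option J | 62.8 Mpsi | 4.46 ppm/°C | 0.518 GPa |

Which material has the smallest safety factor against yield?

option Z

With everything in SI (GPa, ×10⁻⁶/K, MPa):
  option Y: E = 30.29, α = 20.4, σ_y = 299.0 → σ = 48.0 MPa, n = 6.23
  option A: E = 356.5, α = 7.69, σ_y = 333.0 → σ = 213 MPa, n = 1.56
  option Z: E = 68.80, α = 8.61, σ_y = 40.60 → σ = 46.0 MPa, n = 0.882
  option J: E = 433.0, α = 4.46, σ_y = 518.0 → σ = 150 MPa, n = 3.45
Option Z has the lowest safety factor, n = 0.882.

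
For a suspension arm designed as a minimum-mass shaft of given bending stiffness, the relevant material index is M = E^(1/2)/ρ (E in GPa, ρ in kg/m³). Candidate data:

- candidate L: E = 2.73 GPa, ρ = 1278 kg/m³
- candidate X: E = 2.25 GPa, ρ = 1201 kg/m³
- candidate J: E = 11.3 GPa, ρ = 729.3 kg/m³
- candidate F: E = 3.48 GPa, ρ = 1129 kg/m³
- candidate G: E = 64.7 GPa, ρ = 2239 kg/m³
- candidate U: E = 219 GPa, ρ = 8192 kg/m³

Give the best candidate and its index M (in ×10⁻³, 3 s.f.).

candidate J, M = 4.61×10⁻³

Per-candidate index values:
  candidate J: M = 4.61×10⁻³
  candidate G: M = 3.59×10⁻³
  candidate U: M = 1.81×10⁻³
  candidate F: M = 1.65×10⁻³
  candidate L: M = 1.29×10⁻³
  candidate X: M = 1.25×10⁻³
The maximum is for candidate J.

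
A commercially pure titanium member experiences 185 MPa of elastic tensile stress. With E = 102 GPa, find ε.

1.81×10⁻³

ε = σ/E = 185 / 102000 = 1.81×10⁻³.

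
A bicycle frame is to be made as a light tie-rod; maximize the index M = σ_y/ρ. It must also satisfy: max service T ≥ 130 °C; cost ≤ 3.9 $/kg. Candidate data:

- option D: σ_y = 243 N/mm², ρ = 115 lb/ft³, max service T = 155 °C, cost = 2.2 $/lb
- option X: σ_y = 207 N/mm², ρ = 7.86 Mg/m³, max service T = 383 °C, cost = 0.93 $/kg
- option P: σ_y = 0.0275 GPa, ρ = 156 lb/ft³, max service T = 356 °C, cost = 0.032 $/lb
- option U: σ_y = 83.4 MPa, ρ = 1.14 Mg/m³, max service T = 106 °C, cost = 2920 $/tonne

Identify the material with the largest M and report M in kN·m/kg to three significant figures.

Screen on constraints: max service T ≥ 130 °C; cost ≤ 3.9 $/kg. Survivors: option X, option P.
In SI units:
  option X: σ_y = 207.0 MPa, ρ = 7860 kg/m³
  option P: σ_y = 27.50 MPa, ρ = 2499 kg/m³
  option X: M = 26.3 kN·m/kg
  option P: M = 11.0 kN·m/kg
Highest index: option X.

option X, M = 26.3 kN·m/kg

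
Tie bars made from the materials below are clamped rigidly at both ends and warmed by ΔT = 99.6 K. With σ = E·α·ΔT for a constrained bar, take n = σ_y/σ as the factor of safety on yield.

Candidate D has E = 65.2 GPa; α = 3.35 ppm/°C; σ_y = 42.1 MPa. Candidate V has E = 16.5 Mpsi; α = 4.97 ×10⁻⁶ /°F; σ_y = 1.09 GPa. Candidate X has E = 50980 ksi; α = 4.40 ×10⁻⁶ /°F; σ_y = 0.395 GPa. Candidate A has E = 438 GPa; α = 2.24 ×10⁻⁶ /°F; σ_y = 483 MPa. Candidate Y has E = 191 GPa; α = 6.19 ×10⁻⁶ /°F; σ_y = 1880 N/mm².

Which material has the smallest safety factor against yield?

With everything in SI (GPa, ×10⁻⁶/K, MPa):
  candidate D: E = 65.20, α = 3.35, σ_y = 42.10 → σ = 21.8 MPa, n = 1.94
  candidate V: E = 113.8, α = 8.95, σ_y = 1090 → σ = 101 MPa, n = 10.8
  candidate X: E = 351.5, α = 7.92, σ_y = 395.0 → σ = 277 MPa, n = 1.42
  candidate A: E = 438.0, α = 4.03, σ_y = 483.0 → σ = 176 MPa, n = 2.75
  candidate Y: E = 191.0, α = 11.1, σ_y = 1880 → σ = 212 MPa, n = 8.87
The minimum is candidate X at n = 1.42.

candidate X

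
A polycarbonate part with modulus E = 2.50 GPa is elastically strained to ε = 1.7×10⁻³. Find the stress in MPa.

σ = E·ε = 2500 MPa × 1.7×10⁻³ = 4.25 MPa.

4.25 MPa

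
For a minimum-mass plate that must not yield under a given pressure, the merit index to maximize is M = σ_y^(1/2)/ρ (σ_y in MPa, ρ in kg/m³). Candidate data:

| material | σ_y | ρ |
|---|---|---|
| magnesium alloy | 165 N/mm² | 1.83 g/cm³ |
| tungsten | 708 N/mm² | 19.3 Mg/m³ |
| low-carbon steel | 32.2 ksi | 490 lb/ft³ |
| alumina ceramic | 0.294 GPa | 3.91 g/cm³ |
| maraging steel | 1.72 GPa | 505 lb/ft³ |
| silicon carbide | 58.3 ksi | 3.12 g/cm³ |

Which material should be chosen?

magnesium alloy

Normalizing units and computing the index:
  magnesium alloy: σ_y = 165.0 MPa, ρ = 1830 kg/m³
  tungsten: σ_y = 708.0 MPa, ρ = 19300 kg/m³
  low-carbon steel: σ_y = 222.0 MPa, ρ = 7849 kg/m³
  alumina ceramic: σ_y = 294.0 MPa, ρ = 3910 kg/m³
  maraging steel: σ_y = 1720 MPa, ρ = 8089 kg/m³
  silicon carbide: σ_y = 402.0 MPa, ρ = 3120 kg/m³
  magnesium alloy: M = 7.02×10⁻³
  silicon carbide: M = 6.43×10⁻³
  maraging steel: M = 5.13×10⁻³
  alumina ceramic: M = 4.39×10⁻³
  low-carbon steel: M = 1.90×10⁻³
  tungsten: M = 1.38×10⁻³
The maximum is for magnesium alloy.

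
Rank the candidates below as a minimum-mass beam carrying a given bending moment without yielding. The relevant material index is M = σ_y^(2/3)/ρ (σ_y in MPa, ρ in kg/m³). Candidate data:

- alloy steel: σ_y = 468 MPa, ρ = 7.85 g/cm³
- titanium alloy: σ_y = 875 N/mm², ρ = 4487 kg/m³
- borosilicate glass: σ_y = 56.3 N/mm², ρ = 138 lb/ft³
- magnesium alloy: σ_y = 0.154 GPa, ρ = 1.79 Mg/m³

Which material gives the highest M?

Normalizing units and computing the index:
  alloy steel: σ_y = 468.0 MPa, ρ = 7850 kg/m³
  titanium alloy: σ_y = 875.0 MPa, ρ = 4487 kg/m³
  borosilicate glass: σ_y = 56.30 MPa, ρ = 2211 kg/m³
  magnesium alloy: σ_y = 154.0 MPa, ρ = 1790 kg/m³
  titanium alloy: M = 20.4×10⁻³
  magnesium alloy: M = 16.1×10⁻³
  alloy steel: M = 7.68×10⁻³
  borosilicate glass: M = 6.65×10⁻³
The maximum is for titanium alloy.

titanium alloy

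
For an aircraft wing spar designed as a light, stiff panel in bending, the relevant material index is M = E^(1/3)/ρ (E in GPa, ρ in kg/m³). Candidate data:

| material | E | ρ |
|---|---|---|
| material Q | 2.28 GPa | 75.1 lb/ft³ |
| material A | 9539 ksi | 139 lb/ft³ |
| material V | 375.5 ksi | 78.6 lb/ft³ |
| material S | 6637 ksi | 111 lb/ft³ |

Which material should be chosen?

Normalizing units and computing the index:
  material Q: E = 2.280 GPa, ρ = 1203 kg/m³
  material A: E = 65.77 GPa, ρ = 2227 kg/m³
  material V: E = 2.589 GPa, ρ = 1259 kg/m³
  material S: E = 45.76 GPa, ρ = 1778 kg/m³
  material S: M = 2.01×10⁻³
  material A: M = 1.81×10⁻³
  material Q: M = 1.09×10⁻³
  material V: M = 1.09×10⁻³
Material S ranks first.

material S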